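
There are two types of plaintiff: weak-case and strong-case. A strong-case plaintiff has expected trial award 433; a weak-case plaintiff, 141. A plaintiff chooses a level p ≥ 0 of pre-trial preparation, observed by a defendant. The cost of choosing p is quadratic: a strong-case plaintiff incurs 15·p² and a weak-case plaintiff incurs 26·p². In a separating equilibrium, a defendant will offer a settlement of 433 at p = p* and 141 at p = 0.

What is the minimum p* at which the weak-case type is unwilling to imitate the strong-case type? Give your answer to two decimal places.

3.35

The weak-case type at p = 0 receives 141; imitating at p* yields 433 − 26·p*².
Indifference: 141 = 433 − 26·p*², so p*² = (433 − 141) / 26 ≈ 11.2308.
p* = √11.2308 ≈ 3.35.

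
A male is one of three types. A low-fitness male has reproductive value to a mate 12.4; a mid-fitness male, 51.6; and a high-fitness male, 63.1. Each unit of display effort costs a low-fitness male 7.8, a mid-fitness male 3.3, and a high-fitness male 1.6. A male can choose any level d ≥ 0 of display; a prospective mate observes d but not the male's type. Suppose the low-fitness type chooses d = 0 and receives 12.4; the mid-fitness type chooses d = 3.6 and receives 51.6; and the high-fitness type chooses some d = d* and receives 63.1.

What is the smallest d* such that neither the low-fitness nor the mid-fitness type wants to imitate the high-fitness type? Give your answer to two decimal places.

Low-fitness type (on-path payoff 12.4) won't mimic when 12.4 ≥ 63.1 − 7.8·d*, i.e. d* ≥ 6.50.
Mid-fitness type (on-path payoff 51.6 − 3.3×3.6 = 39.72) won't mimic when 39.72 ≥ 63.1 − 3.3·d*, i.e. d* ≥ 7.08.
Both must hold, so d* = max(6.50, 7.08) = 7.08. The mid-fitness type's constraint binds.

7.08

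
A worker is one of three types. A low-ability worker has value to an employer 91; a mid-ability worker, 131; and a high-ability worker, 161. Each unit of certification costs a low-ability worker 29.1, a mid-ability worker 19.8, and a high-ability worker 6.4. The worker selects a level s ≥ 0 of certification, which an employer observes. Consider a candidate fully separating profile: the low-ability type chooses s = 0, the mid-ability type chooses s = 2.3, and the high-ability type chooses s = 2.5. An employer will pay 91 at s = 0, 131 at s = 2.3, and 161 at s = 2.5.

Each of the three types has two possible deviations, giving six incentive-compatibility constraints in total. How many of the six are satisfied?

4

Low-ability (own payoff 91): to s=2.3 gives 131 − 29.1×2.3 = 64.07 → no gain ✓; to s=2.5 gives 161 − 29.1×2.5 = 88.25 → no gain ✓.
Mid-ability (own payoff 131 − 19.8×2.3 = 85.46): to s=0 gives 91 → profitable ✗; to s=2.5 gives 161 − 19.8×2.5 = 111.5 → profitable ✗.
High-ability (own payoff 161 − 6.4×2.5 = 145): to s=0 gives 91 → no gain ✓; to s=2.3 gives 131 − 6.4×2.3 = 116.28 → no gain ✓.
4 of the 6 constraints hold; not an equilibrium.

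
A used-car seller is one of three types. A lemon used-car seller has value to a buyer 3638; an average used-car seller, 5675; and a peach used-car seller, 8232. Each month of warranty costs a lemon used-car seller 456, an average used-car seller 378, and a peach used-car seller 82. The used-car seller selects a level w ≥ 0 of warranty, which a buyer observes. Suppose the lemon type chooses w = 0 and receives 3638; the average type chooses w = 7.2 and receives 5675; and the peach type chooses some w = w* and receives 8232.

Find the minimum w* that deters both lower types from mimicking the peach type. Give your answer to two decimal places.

13.96

Lemon type (on-path payoff 3638) won't mimic when 3638 ≥ 8232 − 456·w*, i.e. w* ≥ 10.07.
Average type (on-path payoff 5675 − 378×7.2 = 2953.4) won't mimic when 2953.4 ≥ 8232 − 378·w*, i.e. w* ≥ 13.96.
Both must hold, so w* = max(10.07, 13.96) = 13.96. The average type's constraint binds.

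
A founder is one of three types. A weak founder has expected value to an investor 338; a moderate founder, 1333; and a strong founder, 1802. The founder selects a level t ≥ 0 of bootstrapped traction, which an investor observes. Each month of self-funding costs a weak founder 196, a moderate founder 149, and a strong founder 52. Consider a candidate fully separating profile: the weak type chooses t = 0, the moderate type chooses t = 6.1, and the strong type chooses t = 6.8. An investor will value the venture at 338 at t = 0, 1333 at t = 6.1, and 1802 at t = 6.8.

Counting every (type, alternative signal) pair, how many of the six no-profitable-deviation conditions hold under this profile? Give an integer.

Strong (own payoff 1802 − 52×6.8 = 1448.4): to t=0 gives 338 → no gain ✓; to t=6.1 gives 1333 − 52×6.1 = 1015.8 → no gain ✓.
Weak (own payoff 338): to t=6.1 gives 1333 − 196×6.1 = 137.4 → no gain ✓; to t=6.8 gives 1802 − 196×6.8 = 469.2 → profitable ✗.
Moderate (own payoff 1333 − 149×6.1 = 424.1): to t=0 gives 338 → no gain ✓; to t=6.8 gives 1802 − 149×6.8 = 788.8 → profitable ✗.
4 of the 6 constraints hold; not an equilibrium.

4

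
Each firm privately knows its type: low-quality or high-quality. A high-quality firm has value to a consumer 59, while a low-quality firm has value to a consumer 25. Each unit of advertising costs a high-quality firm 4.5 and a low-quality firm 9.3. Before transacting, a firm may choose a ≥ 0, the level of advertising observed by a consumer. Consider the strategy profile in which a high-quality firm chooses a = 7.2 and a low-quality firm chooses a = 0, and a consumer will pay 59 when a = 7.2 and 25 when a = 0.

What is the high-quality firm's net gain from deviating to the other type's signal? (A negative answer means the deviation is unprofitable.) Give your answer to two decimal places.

-1.60

Playing a = 7.2 the high-quality firm receives 59 − 4.5 × 7.2 = 26.6.
Deviating to a = 0 yields 25 instead.
Gain from deviating: 25 − 26.6 = -1.60.
The gain is negative, so the high-quality type's incentive-compatibility constraint is satisfied.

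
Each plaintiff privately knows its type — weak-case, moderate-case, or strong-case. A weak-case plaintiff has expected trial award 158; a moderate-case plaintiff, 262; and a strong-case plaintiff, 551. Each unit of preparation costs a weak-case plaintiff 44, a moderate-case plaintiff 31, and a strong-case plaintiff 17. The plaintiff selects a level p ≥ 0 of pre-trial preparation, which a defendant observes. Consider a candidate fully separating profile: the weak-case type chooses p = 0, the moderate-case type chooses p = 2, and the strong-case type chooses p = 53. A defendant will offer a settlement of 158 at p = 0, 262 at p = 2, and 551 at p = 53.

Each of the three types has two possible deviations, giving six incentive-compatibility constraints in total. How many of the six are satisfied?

3

Moderate-case (own payoff 262 − 31×2 = 200): to p=0 gives 158 → no gain ✓; to p=53 gives 551 − 31×53 = -1092 → no gain ✓.
Weak-case (own payoff 158): to p=2 gives 262 − 44×2 = 174 → profitable ✗; to p=53 gives 551 − 44×53 = -1781 → no gain ✓.
Strong-case (own payoff 551 − 17×53 = -350): to p=0 gives 158 → profitable ✗; to p=2 gives 262 − 17×2 = 228 → profitable ✗.
3 of the 6 constraints hold; not an equilibrium.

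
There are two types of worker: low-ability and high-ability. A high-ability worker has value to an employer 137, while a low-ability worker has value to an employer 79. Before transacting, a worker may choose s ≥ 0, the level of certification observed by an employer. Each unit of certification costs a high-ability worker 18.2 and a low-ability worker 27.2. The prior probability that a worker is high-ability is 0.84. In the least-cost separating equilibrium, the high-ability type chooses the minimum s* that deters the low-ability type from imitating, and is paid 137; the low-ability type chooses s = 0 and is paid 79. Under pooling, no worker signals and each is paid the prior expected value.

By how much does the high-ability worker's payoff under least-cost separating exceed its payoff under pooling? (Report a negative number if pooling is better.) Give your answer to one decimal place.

-29.5

Least-cost separating signal: s* solves 79 = 137 − 27.2·s*, so s* = (137 − 79)/27.2 ≈ 2.1324.
High-ability type's separating payoff: 137 − 18.2 × s* = 137 − 18.2 × (137 − 79)/27.2 = 137 − 1055.6/27.2 ≈ 98.191.
Pooling payoff: 0.84 × 137 + 0.16 × 79 = 127.72.
Difference: 98.191 − 127.72 = -29.529, i.e. -29.5 to one decimal place.
The high-ability type would prefer the pooling outcome.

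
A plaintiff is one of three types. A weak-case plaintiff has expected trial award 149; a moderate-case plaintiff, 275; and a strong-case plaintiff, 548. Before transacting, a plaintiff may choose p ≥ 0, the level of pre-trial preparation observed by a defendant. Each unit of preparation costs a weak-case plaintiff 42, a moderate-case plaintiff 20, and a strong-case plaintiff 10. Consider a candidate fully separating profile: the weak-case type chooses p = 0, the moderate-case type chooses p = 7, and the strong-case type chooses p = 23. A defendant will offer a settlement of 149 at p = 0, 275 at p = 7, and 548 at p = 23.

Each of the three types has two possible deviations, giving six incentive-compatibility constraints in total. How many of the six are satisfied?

5

Weak-case (own payoff 149): to p=7 gives 275 − 42×7 = -19 → no gain ✓; to p=23 gives 548 − 42×23 = -418 → no gain ✓.
Strong-case (own payoff 548 − 10×23 = 318): to p=0 gives 149 → no gain ✓; to p=7 gives 275 − 10×7 = 205 → no gain ✓.
Moderate-case (own payoff 275 − 20×7 = 135): to p=0 gives 149 → profitable ✗; to p=23 gives 548 − 20×23 = 88 → no gain ✓.
5 of the 6 constraints hold; not an equilibrium.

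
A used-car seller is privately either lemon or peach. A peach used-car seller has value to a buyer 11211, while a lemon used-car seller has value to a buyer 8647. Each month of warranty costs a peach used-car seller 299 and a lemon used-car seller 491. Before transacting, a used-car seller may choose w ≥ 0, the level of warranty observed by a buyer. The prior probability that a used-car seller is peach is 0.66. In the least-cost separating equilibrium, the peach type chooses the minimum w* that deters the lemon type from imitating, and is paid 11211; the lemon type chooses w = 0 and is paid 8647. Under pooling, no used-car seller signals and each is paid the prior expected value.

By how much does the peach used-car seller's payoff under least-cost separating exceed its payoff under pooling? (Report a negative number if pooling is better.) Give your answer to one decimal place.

-689.6

Least-cost separating signal: w* solves 8647 = 11211 − 491·w*, so w* = (11211 − 8647)/491 ≈ 5.2220.
Peach type's separating payoff: 11211 − 299 × w* = 11211 − 299 × (11211 − 8647)/491 = 11211 − 766636/491 ≈ 9649.623.
Pooling payoff: 0.66 × 11211 + 0.34 × 8647 = 10339.24.
Difference: 9649.623 − 10339.24 = -689.617, i.e. -689.6 to one decimal place.
The peach type would prefer the pooling outcome.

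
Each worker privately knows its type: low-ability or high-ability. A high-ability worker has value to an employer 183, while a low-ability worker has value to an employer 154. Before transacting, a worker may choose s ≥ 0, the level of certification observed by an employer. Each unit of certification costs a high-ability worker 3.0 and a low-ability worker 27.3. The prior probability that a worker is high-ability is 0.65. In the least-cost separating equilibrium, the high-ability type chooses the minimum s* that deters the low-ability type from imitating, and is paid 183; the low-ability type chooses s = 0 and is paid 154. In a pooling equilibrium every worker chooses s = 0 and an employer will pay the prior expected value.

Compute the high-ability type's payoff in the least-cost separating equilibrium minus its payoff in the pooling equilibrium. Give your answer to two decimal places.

Least-cost separating signal: s* solves 154 = 183 − 27.3·s*, so s* = (183 − 154)/27.3 ≈ 1.0623.
High-ability type's separating payoff: 183 − 3.0 × s* = 183 − 3.0 × (183 − 154)/27.3 = 183 − 87/27.3 ≈ 179.8132.
Pooling payoff: 0.65 × 183 + 0.35 × 154 = 172.85.
Difference: 179.8132 − 172.85 = 6.9632, i.e. 6.96 to two decimal places.
The high-ability type prefers to separate.

6.96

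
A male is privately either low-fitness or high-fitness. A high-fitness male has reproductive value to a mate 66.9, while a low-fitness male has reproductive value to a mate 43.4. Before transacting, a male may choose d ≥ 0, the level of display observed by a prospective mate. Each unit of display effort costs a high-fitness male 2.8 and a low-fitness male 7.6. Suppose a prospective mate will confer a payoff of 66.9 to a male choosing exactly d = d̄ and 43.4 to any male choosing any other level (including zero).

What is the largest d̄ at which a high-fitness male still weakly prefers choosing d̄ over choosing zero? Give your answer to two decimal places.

8.39

Choosing d̄ yields the high-fitness type 66.9 − 2.8·d̄; choosing zero yields 43.4.
The high-fitness type is indifferent at 66.9 − 2.8·d̄ = 43.4, i.e. d̄ = (66.9 − 43.4) / 2.8 ≈ 8.39.
For any d̄ above 8.39 the high-fitness type would rather pool at zero, so separation collapses.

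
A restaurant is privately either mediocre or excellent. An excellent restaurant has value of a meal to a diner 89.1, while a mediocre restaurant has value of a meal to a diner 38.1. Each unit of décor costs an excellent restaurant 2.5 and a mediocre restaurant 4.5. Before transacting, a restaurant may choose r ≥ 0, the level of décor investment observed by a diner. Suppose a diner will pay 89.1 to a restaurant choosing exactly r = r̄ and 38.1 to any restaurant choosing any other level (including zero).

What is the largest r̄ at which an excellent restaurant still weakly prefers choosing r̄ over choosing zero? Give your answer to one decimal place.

Choosing r̄ yields the excellent type 89.1 − 2.5·r̄; choosing zero yields 38.1.
The excellent type is indifferent at 89.1 − 2.5·r̄ = 38.1, i.e. r̄ = (89.1 − 38.1) / 2.5 = 20.4.
For any r̄ above 20.4 the excellent type would rather pool at zero, so separation collapses.

20.4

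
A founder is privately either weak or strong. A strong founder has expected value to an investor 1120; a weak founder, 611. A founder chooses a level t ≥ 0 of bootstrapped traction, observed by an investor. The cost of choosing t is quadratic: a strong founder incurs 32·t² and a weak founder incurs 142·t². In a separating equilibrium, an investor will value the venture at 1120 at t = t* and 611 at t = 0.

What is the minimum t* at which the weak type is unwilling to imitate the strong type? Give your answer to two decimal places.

1.89

The weak type at t = 0 receives 611; imitating at t* yields 1120 − 142·t*².
Indifference: 611 = 1120 − 142·t*², so t*² = (1120 − 611) / 142 ≈ 3.5845.
t* = √3.5845 ≈ 1.89.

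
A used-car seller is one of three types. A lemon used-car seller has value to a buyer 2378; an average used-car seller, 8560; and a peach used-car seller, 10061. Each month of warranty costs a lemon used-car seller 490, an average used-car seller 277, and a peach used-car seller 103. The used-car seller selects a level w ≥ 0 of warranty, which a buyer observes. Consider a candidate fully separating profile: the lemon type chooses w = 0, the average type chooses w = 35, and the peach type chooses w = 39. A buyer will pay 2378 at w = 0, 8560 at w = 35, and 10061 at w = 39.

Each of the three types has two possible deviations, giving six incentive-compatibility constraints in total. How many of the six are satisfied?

Lemon (own payoff 2378): to w=35 gives 8560 − 490×35 = -8590 → no gain ✓; to w=39 gives 10061 − 490×39 = -9049 → no gain ✓.
Peach (own payoff 10061 − 103×39 = 6044): to w=0 gives 2378 → no gain ✓; to w=35 gives 8560 − 103×35 = 4955 → no gain ✓.
Average (own payoff 8560 − 277×35 = -1135): to w=0 gives 2378 → profitable ✗; to w=39 gives 10061 − 277×39 = -742 → profitable ✗.
4 of the 6 constraints hold; not an equilibrium.

4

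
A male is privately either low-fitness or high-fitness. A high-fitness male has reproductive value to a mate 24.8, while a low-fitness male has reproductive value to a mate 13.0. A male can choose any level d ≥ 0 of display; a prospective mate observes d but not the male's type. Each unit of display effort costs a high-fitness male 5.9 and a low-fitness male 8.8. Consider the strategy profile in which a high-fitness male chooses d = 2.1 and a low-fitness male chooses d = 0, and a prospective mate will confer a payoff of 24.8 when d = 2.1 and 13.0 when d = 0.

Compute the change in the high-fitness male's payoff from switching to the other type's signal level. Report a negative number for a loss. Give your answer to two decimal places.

Playing d = 2.1 the high-fitness male receives 24.8 − 5.9 × 2.1 = 12.41.
Deviating to d = 0 yields 13.0 instead.
Gain from deviating: 13.0 − 12.41 = 0.59.
The gain is positive, so the high-fitness type's incentive-compatibility constraint is violated — this profile is not a separating equilibrium.

0.59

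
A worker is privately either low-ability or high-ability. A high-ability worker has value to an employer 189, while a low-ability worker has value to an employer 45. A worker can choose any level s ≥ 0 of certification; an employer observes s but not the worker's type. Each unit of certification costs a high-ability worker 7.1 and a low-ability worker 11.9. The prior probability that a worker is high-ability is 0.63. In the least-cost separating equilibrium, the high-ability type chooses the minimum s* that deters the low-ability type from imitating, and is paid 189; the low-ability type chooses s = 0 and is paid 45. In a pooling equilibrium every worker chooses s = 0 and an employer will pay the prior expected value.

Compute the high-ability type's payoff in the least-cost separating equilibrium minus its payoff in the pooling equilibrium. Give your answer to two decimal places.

-32.64

Least-cost separating signal: s* solves 45 = 189 − 11.9·s*, so s* = (189 − 45)/11.9 ≈ 12.1008.
High-ability type's separating payoff: 189 − 7.1 × s* = 189 − 7.1 × (189 − 45)/11.9 = 189 − 1022.4/11.9 ≈ 103.0840.
Pooling payoff: 0.63 × 189 + 0.37 × 45 = 135.72.
Difference: 103.0840 − 135.72 = -32.636, i.e. -32.64 to two decimal places.
The high-ability type would prefer the pooling outcome.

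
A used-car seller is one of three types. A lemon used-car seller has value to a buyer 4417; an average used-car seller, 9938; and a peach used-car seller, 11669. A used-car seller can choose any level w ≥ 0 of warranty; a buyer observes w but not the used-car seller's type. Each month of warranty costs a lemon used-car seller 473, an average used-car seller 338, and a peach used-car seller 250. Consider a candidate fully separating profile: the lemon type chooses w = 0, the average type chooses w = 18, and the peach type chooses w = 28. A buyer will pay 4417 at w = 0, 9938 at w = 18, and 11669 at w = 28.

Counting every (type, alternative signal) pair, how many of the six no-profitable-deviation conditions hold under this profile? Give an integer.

4

Lemon (own payoff 4417): to w=18 gives 9938 − 473×18 = 1424 → no gain ✓; to w=28 gives 11669 − 473×28 = -1575 → no gain ✓.
Peach (own payoff 11669 − 250×28 = 4669): to w=0 gives 4417 → no gain ✓; to w=18 gives 9938 − 250×18 = 5438 → profitable ✗.
Average (own payoff 9938 − 338×18 = 3854): to w=0 gives 4417 → profitable ✗; to w=28 gives 11669 − 338×28 = 2205 → no gain ✓.
4 of the 6 constraints hold; not an equilibrium.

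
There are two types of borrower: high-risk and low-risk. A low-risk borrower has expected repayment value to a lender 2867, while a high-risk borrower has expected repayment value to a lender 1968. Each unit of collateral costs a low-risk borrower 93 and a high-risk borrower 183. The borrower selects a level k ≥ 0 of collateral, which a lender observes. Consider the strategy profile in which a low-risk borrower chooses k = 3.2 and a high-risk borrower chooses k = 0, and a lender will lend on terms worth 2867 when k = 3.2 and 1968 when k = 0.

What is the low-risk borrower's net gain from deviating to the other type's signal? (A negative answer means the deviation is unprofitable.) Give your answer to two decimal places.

Playing k = 3.2 the low-risk borrower receives 2867 − 93 × 3.2 = 2569.4.
Deviating to k = 0 yields 1968 instead.
Gain from deviating: 1968 − 2569.4 = -601.40.
The gain is negative, so the low-risk type's incentive-compatibility constraint is satisfied.

-601.40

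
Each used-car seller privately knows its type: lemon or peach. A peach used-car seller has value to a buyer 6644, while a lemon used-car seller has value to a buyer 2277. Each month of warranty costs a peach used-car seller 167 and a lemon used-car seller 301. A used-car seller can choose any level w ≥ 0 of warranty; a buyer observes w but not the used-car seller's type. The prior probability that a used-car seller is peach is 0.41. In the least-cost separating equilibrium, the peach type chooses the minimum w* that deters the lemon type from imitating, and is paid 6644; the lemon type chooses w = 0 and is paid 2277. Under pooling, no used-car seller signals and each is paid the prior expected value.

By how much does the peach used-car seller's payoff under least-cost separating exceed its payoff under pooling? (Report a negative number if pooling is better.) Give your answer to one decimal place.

153.6

Least-cost separating signal: w* solves 2277 = 6644 − 301·w*, so w* = (6644 − 2277)/301 ≈ 14.5083.
Peach type's separating payoff: 6644 − 167 × w* = 6644 − 167 × (6644 − 2277)/301 = 6644 − 729289/301 ≈ 4221.113.
Pooling payoff: 0.41 × 6644 + 0.59 × 2277 = 4067.47.
Difference: 4221.113 − 4067.47 = 153.643, i.e. 153.6 to one decimal place.
The peach type prefers to separate.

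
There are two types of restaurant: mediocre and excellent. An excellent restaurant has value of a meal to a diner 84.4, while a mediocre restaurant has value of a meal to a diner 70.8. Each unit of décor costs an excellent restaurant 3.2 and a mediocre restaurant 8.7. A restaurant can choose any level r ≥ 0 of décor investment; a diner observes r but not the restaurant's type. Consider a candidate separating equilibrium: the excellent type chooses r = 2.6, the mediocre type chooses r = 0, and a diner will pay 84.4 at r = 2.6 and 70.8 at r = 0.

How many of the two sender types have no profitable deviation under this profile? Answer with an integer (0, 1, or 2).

2

Mediocre type: stay at 0 → 70.8; mimic → 84.4 − 8.7 × 2.6 = 61.78. IC holds (70.8 ≥ 61.78).
Excellent type: signal → 84.4 − 3.2 × 2.6 = 76.08; deviate to 0 → 70.8. IC holds (76.08 ≥ 70.8).
2 of 2 constraints hold, so this is a separating equilibrium.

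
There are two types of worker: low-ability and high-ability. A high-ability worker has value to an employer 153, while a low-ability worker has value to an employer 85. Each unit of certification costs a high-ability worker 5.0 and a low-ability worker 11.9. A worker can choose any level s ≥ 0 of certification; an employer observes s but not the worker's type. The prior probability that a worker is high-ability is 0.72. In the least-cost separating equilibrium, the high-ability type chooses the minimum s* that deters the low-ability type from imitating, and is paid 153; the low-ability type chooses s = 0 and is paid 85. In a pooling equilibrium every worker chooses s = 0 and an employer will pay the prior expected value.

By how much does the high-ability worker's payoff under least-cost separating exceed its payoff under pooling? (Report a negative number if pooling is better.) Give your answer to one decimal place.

Least-cost separating signal: s* solves 85 = 153 − 11.9·s*, so s* = (153 − 85)/11.9 ≈ 5.7143.
High-ability type's separating payoff: 153 − 5.0 × s* = 153 − 5.0 × (153 − 85)/11.9 = 153 − 340/11.9 ≈ 124.429.
Pooling payoff: 0.72 × 153 + 0.28 × 85 = 133.96.
Difference: 124.429 − 133.96 = -9.531, i.e. -9.5 to one decimal place.
The high-ability type would prefer the pooling outcome.

-9.5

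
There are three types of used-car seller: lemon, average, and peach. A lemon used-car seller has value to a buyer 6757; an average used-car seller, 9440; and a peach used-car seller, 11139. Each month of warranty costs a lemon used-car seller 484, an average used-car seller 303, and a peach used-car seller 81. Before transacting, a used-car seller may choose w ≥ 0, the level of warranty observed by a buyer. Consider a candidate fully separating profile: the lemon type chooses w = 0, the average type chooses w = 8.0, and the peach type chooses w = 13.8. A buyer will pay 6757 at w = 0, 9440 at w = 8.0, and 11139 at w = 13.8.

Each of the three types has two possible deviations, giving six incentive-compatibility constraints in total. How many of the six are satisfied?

Peach (own payoff 11139 − 81×13.8 = 10021.2): to w=0 gives 6757 → no gain ✓; to w=8.0 gives 9440 − 81×8.0 = 8792 → no gain ✓.
Lemon (own payoff 6757): to w=8.0 gives 9440 − 484×8.0 = 5568 → no gain ✓; to w=13.8 gives 11139 − 484×13.8 = 4459.8 → no gain ✓.
Average (own payoff 9440 − 303×8.0 = 7016): to w=0 gives 6757 → no gain ✓; to w=13.8 gives 11139 − 303×13.8 = 6957.6 → no gain ✓.
6 of the 6 constraints hold; this profile is a separating equilibrium.

6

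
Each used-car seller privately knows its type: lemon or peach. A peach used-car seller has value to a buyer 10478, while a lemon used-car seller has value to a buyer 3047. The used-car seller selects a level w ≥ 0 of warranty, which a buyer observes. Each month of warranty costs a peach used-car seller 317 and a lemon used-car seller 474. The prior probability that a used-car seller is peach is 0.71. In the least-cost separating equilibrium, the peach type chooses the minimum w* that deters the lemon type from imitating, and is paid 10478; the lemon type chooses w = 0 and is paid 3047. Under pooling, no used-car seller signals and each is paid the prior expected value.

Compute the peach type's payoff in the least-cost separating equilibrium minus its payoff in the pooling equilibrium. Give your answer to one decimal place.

-2814.7

Least-cost separating signal: w* solves 3047 = 10478 − 474·w*, so w* = (10478 − 3047)/474 ≈ 15.6772.
Peach type's separating payoff: 10478 − 317 × w* = 10478 − 317 × (10478 − 3047)/474 = 10478 − 2355627/474 ≈ 5508.323.
Pooling payoff: 0.71 × 10478 + 0.29 × 3047 = 8323.01.
Difference: 5508.323 − 8323.01 = -2814.687, i.e. -2814.7 to one decimal place.
The peach type would prefer the pooling outcome.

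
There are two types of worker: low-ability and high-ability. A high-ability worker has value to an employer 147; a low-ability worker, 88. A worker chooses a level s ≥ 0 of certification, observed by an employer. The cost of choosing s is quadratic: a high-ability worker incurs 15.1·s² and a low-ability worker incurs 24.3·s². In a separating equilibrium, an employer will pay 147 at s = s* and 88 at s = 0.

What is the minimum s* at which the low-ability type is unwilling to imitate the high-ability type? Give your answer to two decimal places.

The low-ability type at s = 0 receives 88; imitating at s* yields 147 − 24.3·s*².
Indifference: 88 = 147 − 24.3·s*², so s*² = (147 − 88) / 24.3 ≈ 2.4280.
s* = √2.4280 ≈ 1.56.

1.56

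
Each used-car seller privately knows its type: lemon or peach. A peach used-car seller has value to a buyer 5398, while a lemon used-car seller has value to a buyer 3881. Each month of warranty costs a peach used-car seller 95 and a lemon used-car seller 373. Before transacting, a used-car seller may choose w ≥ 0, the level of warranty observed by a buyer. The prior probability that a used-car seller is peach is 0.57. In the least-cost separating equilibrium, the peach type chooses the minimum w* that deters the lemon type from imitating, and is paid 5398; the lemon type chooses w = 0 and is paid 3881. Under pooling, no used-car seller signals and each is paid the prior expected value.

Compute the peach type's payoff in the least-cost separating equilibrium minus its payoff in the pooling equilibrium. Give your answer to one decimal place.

265.9

Least-cost separating signal: w* solves 3881 = 5398 − 373·w*, so w* = (5398 − 3881)/373 ≈ 4.0670.
Peach type's separating payoff: 5398 − 95 × w* = 5398 − 95 × (5398 − 3881)/373 = 5398 − 144115/373 ≈ 5011.633.
Pooling payoff: 0.57 × 5398 + 0.43 × 3881 = 4745.69.
Difference: 5011.633 − 4745.69 = 265.943, i.e. 265.9 to one decimal place.
The peach type prefers to separate.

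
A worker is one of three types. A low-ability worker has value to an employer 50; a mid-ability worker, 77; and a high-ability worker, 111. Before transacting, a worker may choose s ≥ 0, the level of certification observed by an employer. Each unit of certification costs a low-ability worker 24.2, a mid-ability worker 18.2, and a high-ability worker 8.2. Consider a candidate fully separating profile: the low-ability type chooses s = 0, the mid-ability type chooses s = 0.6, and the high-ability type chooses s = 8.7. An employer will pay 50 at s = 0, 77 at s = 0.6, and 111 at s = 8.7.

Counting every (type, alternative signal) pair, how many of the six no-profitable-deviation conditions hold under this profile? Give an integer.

Mid-ability (own payoff 77 − 18.2×0.6 = 66.08): to s=0 gives 50 → no gain ✓; to s=8.7 gives 111 − 18.2×8.7 = -47.34 → no gain ✓.
Low-ability (own payoff 50): to s=0.6 gives 77 − 24.2×0.6 = 62.48 → profitable ✗; to s=8.7 gives 111 − 24.2×8.7 = -99.54 → no gain ✓.
High-ability (own payoff 111 − 8.2×8.7 = 39.66): to s=0 gives 50 → profitable ✗; to s=0.6 gives 77 − 8.2×0.6 = 72.08 → profitable ✗.
3 of the 6 constraints hold; not an equilibrium.

3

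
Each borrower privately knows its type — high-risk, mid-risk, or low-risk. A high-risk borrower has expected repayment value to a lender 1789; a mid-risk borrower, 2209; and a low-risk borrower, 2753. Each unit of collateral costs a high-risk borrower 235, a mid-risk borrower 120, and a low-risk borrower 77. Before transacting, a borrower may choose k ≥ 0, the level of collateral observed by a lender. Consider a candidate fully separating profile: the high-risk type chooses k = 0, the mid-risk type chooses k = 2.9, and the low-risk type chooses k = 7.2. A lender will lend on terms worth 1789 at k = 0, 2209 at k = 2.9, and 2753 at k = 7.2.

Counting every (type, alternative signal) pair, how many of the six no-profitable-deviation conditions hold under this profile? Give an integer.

5

Low-risk (own payoff 2753 − 77×7.2 = 2198.6): to k=0 gives 1789 → no gain ✓; to k=2.9 gives 2209 − 77×2.9 = 1985.7 → no gain ✓.
High-risk (own payoff 1789): to k=2.9 gives 2209 − 235×2.9 = 1527.5 → no gain ✓; to k=7.2 gives 2753 − 235×7.2 = 1061 → no gain ✓.
Mid-risk (own payoff 2209 − 120×2.9 = 1861): to k=0 gives 1789 → no gain ✓; to k=7.2 gives 2753 − 120×7.2 = 1889 → profitable ✗.
5 of the 6 constraints hold; not an equilibrium.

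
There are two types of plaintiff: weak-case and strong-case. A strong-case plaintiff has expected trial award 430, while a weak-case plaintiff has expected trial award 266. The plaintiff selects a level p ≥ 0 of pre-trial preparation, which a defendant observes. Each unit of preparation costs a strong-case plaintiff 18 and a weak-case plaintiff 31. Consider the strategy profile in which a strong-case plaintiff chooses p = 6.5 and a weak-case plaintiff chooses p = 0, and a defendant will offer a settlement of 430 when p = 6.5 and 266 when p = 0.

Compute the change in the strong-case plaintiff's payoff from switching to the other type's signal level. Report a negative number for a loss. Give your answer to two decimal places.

Playing p = 6.5 the strong-case plaintiff receives 430 − 18 × 6.5 = 313.
Deviating to p = 0 yields 266 instead.
Gain from deviating: 266 − 313 = -47.00.
The gain is negative, so the strong-case type's incentive-compatibility constraint is satisfied.

-47.00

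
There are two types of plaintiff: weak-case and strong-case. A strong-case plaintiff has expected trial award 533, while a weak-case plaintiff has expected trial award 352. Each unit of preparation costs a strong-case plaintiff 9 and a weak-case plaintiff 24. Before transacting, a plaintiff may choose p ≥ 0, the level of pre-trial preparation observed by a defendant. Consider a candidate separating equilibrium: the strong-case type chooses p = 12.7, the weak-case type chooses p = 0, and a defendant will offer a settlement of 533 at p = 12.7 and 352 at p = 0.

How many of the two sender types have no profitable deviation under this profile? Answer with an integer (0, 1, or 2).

2

Strong-case type: signal → 533 − 9 × 12.7 = 418.7; deviate to 0 → 352. IC holds (418.7 ≥ 352).
Weak-case type: stay at 0 → 352; mimic → 533 − 24 × 12.7 = 228.2. IC holds (352 ≥ 228.2).
2 of 2 constraints hold, so this is a separating equilibrium.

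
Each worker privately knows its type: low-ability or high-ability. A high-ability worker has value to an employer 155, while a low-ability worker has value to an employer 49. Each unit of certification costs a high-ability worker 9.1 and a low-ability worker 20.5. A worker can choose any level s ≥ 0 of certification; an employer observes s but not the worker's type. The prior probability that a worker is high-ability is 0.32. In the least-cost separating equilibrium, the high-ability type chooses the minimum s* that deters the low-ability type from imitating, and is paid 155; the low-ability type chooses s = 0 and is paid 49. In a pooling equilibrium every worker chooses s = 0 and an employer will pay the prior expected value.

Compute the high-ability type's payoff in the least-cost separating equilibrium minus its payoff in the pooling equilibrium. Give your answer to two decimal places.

Least-cost separating signal: s* solves 49 = 155 − 20.5·s*, so s* = (155 − 49)/20.5 ≈ 5.1707.
High-ability type's separating payoff: 155 − 9.1 × s* = 155 − 9.1 × (155 − 49)/20.5 = 155 − 964.6/20.5 ≈ 107.9463.
Pooling payoff: 0.32 × 155 + 0.68 × 49 = 82.92.
Difference: 107.9463 − 82.92 = 25.0263, i.e. 25.03 to two decimal places.
The high-ability type prefers to separate.

25.03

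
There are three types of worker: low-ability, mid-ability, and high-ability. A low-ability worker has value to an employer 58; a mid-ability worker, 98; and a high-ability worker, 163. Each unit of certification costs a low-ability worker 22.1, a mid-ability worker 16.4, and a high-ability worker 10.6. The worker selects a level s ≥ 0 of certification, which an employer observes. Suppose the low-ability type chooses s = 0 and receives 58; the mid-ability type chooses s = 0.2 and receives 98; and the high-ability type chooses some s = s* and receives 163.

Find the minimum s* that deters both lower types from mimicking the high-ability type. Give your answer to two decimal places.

4.75

Mid-ability type (on-path payoff 98 − 16.4×0.2 = 94.72) won't mimic when 94.72 ≥ 163 − 16.4·s*, i.e. s* ≥ 4.16.
Low-ability type (on-path payoff 58) won't mimic when 58 ≥ 163 − 22.1·s*, i.e. s* ≥ 4.75.
Both must hold, so s* = max(4.75, 4.16) = 4.75. The low-ability type's constraint binds.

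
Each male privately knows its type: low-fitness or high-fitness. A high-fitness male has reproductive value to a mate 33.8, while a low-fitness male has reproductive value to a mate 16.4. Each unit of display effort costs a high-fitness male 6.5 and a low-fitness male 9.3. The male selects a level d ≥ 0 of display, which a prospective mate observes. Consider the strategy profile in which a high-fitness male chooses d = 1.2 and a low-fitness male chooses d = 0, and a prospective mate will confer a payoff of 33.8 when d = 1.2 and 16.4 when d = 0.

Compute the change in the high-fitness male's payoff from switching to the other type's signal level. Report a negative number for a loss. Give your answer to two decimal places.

-9.60

Playing d = 1.2 the high-fitness male receives 33.8 − 6.5 × 1.2 = 26.
Deviating to d = 0 yields 16.4 instead.
Gain from deviating: 16.4 − 26 = -9.60.
The gain is negative, so the high-fitness type's incentive-compatibility constraint is satisfied.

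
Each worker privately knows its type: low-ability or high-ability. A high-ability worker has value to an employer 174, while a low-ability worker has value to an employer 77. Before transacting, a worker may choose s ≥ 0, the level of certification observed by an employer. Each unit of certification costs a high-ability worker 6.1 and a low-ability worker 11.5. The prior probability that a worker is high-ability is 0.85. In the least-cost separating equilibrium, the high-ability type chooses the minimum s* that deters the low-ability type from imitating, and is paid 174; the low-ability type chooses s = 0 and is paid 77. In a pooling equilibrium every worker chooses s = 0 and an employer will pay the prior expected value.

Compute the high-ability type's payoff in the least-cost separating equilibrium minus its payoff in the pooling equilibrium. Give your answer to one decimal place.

-36.9

Least-cost separating signal: s* solves 77 = 174 − 11.5·s*, so s* = (174 − 77)/11.5 ≈ 8.4348.
High-ability type's separating payoff: 174 − 6.1 × s* = 174 − 6.1 × (174 − 77)/11.5 = 174 − 591.7/11.5 ≈ 122.548.
Pooling payoff: 0.85 × 174 + 0.15 × 77 = 159.45.
Difference: 122.548 − 159.45 = -36.902, i.e. -36.9 to one decimal place.
The high-ability type would prefer the pooling outcome.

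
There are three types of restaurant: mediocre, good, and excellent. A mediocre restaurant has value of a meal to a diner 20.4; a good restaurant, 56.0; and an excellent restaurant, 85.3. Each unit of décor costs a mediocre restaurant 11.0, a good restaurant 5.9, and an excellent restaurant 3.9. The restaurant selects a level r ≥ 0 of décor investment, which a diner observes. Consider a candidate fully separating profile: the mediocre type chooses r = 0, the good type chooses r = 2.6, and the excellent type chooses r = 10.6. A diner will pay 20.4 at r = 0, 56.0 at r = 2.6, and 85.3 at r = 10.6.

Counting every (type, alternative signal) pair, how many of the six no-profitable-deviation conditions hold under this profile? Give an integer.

Excellent (own payoff 85.3 − 3.9×10.6 = 43.96): to r=0 gives 20.4 → no gain ✓; to r=2.6 gives 56.0 − 3.9×2.6 = 45.86 → profitable ✗.
Good (own payoff 56.0 − 5.9×2.6 = 40.66): to r=0 gives 20.4 → no gain ✓; to r=10.6 gives 85.3 − 5.9×10.6 = 22.76 → no gain ✓.
Mediocre (own payoff 20.4): to r=2.6 gives 56.0 − 11.0×2.6 = 27.4 → profitable ✗; to r=10.6 gives 85.3 − 11.0×10.6 = -31.3 → no gain ✓.
4 of the 6 constraints hold; not an equilibrium.

4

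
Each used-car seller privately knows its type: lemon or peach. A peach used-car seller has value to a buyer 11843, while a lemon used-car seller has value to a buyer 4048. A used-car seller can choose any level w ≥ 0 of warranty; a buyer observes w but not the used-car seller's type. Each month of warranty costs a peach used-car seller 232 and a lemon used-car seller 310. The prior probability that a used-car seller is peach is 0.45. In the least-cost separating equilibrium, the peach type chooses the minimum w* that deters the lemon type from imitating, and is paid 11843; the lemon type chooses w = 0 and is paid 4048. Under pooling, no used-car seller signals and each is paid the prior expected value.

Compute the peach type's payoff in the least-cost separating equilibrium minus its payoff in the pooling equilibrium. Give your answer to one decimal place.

Least-cost separating signal: w* solves 4048 = 11843 − 310·w*, so w* = (11843 − 4048)/310 ≈ 25.1452.
Peach type's separating payoff: 11843 − 232 × w* = 11843 − 232 × (11843 − 4048)/310 = 11843 − 1808440/310 ≈ 6009.323.
Pooling payoff: 0.45 × 11843 + 0.55 × 4048 = 7555.75.
Difference: 6009.323 − 7555.75 = -1546.427, i.e. -1546.4 to one decimal place.
The peach type would prefer the pooling outcome.

-1546.4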